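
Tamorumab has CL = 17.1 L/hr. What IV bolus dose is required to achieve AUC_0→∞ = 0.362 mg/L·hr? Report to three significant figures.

Dose = 6.19 mg

Dose_iv = CL × AUC_0→∞
     = 17.1 × 0.362 = 6.1902 mg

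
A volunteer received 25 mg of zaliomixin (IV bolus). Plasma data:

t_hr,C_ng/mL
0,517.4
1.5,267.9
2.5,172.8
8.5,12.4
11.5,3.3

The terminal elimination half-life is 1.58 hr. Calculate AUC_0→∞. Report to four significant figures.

Trapezoidal AUC_0→11.5:
  [0→1.5]: (517.4+267.9)/2 × 1.5 = 588.975
  [1.5→2.5]: (267.9+172.8)/2 × 1 = 220.35
  [2.5→8.5]: (172.8+12.4)/2 × 6 = 555.6
  [8.5→11.5]: (12.4+3.3)/2 × 3 = 23.55
  Sum = 1388.475 ng/mL·hr
k_e = ln2 / t½ = 0.693147 / 1.58 = 0.4387 hr^-1
Extrapolated tail: C_last / k_e = 3.3 / 0.4387 = 7.522
AUC_0→∞ = 1388.475 + 7.522 = 1395.997 ng/mL·hr

AUC = 1396 ng/mL·hr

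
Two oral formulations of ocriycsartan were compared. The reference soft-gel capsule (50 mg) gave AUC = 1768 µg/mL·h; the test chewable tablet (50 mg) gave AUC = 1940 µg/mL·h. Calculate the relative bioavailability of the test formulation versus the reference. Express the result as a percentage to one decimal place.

F_rel = (AUC_test/D_test) / (AUC_ref/D_ref)
      = (1940/50) / (1768/50)
      = 38.8 / 35.36 = 1.0973 = 109.73%

F_rel = 109.7%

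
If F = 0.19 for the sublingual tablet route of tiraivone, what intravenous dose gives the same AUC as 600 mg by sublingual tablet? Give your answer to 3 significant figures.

Systemic exposure from an extravascular dose = F × D_ev, so the equivalent IV dose is F × D_ev.
D_iv = F × D_ev = 0.19 × 600 = 114 mg

D_iv = 114 mg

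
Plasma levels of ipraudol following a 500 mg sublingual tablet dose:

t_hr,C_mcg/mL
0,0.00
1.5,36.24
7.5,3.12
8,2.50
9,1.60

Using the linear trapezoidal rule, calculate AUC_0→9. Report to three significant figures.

AUC = 149 mcg/mL·hr

Trapezoidal AUC_0→9:
  [0→1.5]: (0.00+36.24)/2 × 1.5 = 27.18
  [1.5→7.5]: (36.24+3.12)/2 × 6 = 118.08
  [7.5→8]: (3.12+2.50)/2 × 0.5 = 1.405
  [8→9]: (2.50+1.60)/2 × 1 = 2.05
  Sum = 148.715 mcg/mL·hr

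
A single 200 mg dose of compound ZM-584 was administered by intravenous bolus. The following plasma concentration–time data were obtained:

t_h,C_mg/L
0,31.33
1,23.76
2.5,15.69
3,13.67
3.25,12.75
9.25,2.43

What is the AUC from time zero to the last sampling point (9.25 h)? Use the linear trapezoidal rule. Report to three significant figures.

AUC = 113 mg/L·h

Trapezoidal AUC_0→9.25:
  [0→1]: (31.33+23.76)/2 × 1 = 27.545
  [1→2.5]: (23.76+15.69)/2 × 1.5 = 29.5875
  [2.5→3]: (15.69+13.67)/2 × 0.5 = 7.34
  [3→3.25]: (13.67+12.75)/2 × 0.25 = 3.3025
  [3.25→9.25]: (12.75+2.43)/2 × 6 = 45.54
  Sum = 113.315 mg/L·h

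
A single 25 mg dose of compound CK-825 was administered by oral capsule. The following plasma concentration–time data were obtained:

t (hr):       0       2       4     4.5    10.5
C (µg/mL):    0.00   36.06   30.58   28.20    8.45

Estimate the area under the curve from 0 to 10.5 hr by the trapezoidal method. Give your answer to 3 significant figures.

AUC = 227 µg/mL·hr

Trapezoidal AUC_0→10.5:
  [0→2]: (0.00+36.06)/2 × 2 = 36.06
  [2→4]: (36.06+30.58)/2 × 2 = 66.64
  [4→4.5]: (30.58+28.20)/2 × 0.5 = 14.695
  [4.5→10.5]: (28.20+8.45)/2 × 6 = 109.95
  Sum = 227.345 µg/mL·hr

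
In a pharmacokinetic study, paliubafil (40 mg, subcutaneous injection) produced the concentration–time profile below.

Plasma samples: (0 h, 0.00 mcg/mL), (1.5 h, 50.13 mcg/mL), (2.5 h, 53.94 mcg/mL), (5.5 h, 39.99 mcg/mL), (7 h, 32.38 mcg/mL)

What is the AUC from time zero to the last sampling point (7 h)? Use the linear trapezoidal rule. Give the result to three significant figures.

AUC = 285 mcg/mL·h

Trapezoidal AUC_0→7:
  [0→1.5]: (0.00+50.13)/2 × 1.5 = 37.5975
  [1.5→2.5]: (50.13+53.94)/2 × 1 = 52.035
  [2.5→5.5]: (53.94+39.99)/2 × 3 = 140.895
  [5.5→7]: (39.99+32.38)/2 × 1.5 = 54.2775
  Sum = 284.805 mcg/mL·h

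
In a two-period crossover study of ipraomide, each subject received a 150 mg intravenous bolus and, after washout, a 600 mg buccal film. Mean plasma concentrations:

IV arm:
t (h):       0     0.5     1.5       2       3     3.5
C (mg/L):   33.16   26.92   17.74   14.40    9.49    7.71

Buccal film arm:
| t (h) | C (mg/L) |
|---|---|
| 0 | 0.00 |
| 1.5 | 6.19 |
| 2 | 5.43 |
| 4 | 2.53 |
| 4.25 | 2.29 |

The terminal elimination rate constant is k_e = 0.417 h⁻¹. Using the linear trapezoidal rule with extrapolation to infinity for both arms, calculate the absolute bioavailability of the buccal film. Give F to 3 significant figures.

Trapezoidal AUC_0→3.5 (IV):
  [0→0.5]: (33.16+26.92)/2 × 0.5 = 15.02
  [0.5→1.5]: (26.92+17.74)/2 × 1 = 22.33
  [1.5→2]: (17.74+14.40)/2 × 0.5 = 8.035
  [2→3]: (14.40+9.49)/2 × 1 = 11.945
  [3→3.5]: (9.49+7.71)/2 × 0.5 = 4.3
  Sum = 61.63 mg/L·h
IV tail: 7.71/0.417 = 18.489; AUC_iv,0→∞ = 61.63 + 18.489 = 80.119 mg/L·h
Trapezoidal AUC_0→4.25 (buccal film):
  [0→1.5]: (0.00+6.19)/2 × 1.5 = 4.6425
  [1.5→2]: (6.19+5.43)/2 × 0.5 = 2.905
  [2→4]: (5.43+2.53)/2 × 2 = 7.96
  [4→4.25]: (2.53+2.29)/2 × 0.25 = 0.6025
  Sum = 16.11 mg/L·h
buccal film tail: 2.29/0.417 = 5.492; AUC_ev,0→∞ = 16.11 + 5.492 = 21.602 mg/L·h
F = (AUC_ev/D_ev)/(AUC_iv/D_iv) = (21.602/600)/(80.119/150) = 0.0360033/0.534127 = 0.0674

F = 0.0674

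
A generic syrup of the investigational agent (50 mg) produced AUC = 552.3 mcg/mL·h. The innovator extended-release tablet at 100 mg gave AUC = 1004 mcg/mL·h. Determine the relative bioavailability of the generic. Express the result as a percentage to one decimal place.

F_rel = 110.0%

F_rel = (AUC_test/D_test) / (AUC_ref/D_ref)
      = (552.3/50) / (1004/100)
      = 11.046 / 10.04 = 1.1002 = 110.02%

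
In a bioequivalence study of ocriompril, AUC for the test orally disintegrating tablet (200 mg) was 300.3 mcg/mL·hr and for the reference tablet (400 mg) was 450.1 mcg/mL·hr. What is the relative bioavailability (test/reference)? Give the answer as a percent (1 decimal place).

F_rel = (AUC_test/D_test) / (AUC_ref/D_ref)
      = (300.3/200) / (450.1/400)
      = 1.5015 / 1.12525 = 1.3344 = 133.44%

F_rel = 133.4%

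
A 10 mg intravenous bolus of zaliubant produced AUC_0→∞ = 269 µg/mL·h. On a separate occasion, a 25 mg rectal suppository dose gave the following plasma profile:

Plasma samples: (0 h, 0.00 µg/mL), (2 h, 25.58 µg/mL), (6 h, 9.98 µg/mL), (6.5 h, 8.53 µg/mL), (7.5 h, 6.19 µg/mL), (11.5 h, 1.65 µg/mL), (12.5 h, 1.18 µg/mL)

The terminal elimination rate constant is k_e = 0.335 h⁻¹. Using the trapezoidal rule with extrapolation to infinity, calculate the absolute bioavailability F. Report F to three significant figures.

F = 0.192

Trapezoidal AUC_0→12.5 (rectal suppository):
  [0→2]: (0.00+25.58)/2 × 2 = 25.58
  [2→6]: (25.58+9.98)/2 × 4 = 71.12
  [6→6.5]: (9.98+8.53)/2 × 0.5 = 4.6275
  [6.5→7.5]: (8.53+6.19)/2 × 1 = 7.36
  [7.5→11.5]: (6.19+1.65)/2 × 4 = 15.68
  [11.5→12.5]: (1.65+1.18)/2 × 1 = 1.415
  Sum = 125.7825 µg/mL·h
Tail: C_last/k_e = 1.18/0.335 = 3.522
AUC_0→∞ (rectal suppository) = 125.7825 + 3.522 = 129.3045 µg/mL·h
F = (AUC_ev/D_ev)/(AUC_iv/D_iv) = (129.3045/25)/(269/10) = 5.17218/26.9 = 0.1923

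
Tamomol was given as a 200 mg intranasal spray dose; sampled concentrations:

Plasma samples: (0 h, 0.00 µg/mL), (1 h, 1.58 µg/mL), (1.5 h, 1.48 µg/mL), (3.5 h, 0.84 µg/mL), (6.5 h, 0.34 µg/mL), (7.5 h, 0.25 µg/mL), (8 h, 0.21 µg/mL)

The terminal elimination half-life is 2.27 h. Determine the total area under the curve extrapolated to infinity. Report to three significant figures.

AUC = 6.74 µg/mL·h

Trapezoidal AUC_0→8:
  [0→1]: (0.00+1.58)/2 × 1 = 0.79
  [1→1.5]: (1.58+1.48)/2 × 0.5 = 0.765
  [1.5→3.5]: (1.48+0.84)/2 × 2 = 2.32
  [3.5→6.5]: (0.84+0.34)/2 × 3 = 1.77
  [6.5→7.5]: (0.34+0.25)/2 × 1 = 0.295
  [7.5→8]: (0.25+0.21)/2 × 0.5 = 0.115
  Sum = 6.055 µg/mL·h
k_e = ln2 / t½ = 0.693147 / 2.27 = 0.3054 h^-1
Extrapolated tail: C_last / k_e = 0.21 / 0.3054 = 0.688
AUC_0→∞ = 6.055 + 0.688 = 6.743 µg/mL·h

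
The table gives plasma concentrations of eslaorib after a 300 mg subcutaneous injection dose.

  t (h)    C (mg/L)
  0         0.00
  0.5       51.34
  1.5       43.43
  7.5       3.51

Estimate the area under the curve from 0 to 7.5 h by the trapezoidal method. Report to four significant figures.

Trapezoidal AUC_0→7.5:
  [0→0.5]: (0.00+51.34)/2 × 0.5 = 12.835
  [0.5→1.5]: (51.34+43.43)/2 × 1 = 47.385
  [1.5→7.5]: (43.43+3.51)/2 × 6 = 140.82
  Sum = 201.04 mg/L·h

AUC = 201.0 mg/L·h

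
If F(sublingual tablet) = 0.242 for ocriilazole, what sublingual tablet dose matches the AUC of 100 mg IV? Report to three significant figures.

D_sublingual = 413 mg

For equal systemic exposure: F × D_ev = D_iv
D_ev = D_iv / F = 100 / 0.242 = 413.223 mg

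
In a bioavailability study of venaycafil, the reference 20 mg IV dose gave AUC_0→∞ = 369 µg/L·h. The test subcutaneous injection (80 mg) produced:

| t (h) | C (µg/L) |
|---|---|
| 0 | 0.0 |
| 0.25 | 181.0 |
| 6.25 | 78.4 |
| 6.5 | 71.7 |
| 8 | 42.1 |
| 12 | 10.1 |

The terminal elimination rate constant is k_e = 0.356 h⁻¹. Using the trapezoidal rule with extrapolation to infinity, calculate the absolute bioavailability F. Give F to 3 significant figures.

Trapezoidal AUC_0→12 (subcutaneous injection):
  [0→0.25]: (0.0+181.0)/2 × 0.25 = 22.625
  [0.25→6.25]: (181.0+78.4)/2 × 6 = 778.2
  [6.25→6.5]: (78.4+71.7)/2 × 0.25 = 18.7625
  [6.5→8]: (71.7+42.1)/2 × 1.5 = 85.35
  [8→12]: (42.1+10.1)/2 × 4 = 104.4
  Sum = 1009.3375 µg/L·h
Tail: C_last/k_e = 10.1/0.356 = 28.371
AUC_0→∞ (subcutaneous injection) = 1009.3375 + 28.371 = 1037.7085 µg/L·h
F = (AUC_ev/D_ev)/(AUC_iv/D_iv) = (1037.7085/80)/(369/20) = 12.9714/18.45 = 0.7031

F = 0.703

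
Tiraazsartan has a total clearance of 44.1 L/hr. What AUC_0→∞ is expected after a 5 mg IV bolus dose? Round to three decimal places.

AUC_0→∞ = Dose_iv / CL
        = 5 / 44.1 = 0.113379 mg/L·hr

AUC = 0.113 mg/L·hr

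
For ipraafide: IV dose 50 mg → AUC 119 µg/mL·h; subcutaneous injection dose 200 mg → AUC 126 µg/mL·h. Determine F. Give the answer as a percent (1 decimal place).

F = (AUC_ev / D_ev) / (AUC_iv / D_iv)
  = (126/200) / (119/50)
  = 0.63 / 2.38 = 0.2647
  = 26.47%

F = 26.5%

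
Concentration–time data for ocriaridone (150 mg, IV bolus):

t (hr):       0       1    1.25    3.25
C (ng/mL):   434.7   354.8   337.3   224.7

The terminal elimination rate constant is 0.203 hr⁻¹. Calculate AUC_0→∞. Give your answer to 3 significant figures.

Trapezoidal AUC_0→3.25:
  [0→1]: (434.7+354.8)/2 × 1 = 394.75
  [1→1.25]: (354.8+337.3)/2 × 0.25 = 86.5125
  [1.25→3.25]: (337.3+224.7)/2 × 2 = 562.0
  Sum = 1043.2625 ng/mL·hr
Extrapolated tail: C_last / k_e = 224.7 / 0.203 = 1106.897
AUC_0→∞ = 1043.2625 + 1106.897 = 2150.1595 ng/mL·hr

AUC = 2150 ng/mL·hr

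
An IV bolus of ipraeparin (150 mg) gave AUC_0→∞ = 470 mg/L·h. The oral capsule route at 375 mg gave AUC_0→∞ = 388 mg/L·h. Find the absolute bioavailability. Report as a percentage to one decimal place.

F = 33.0%

F = (AUC_ev / D_ev) / (AUC_iv / D_iv)
  = (388/375) / (470/150)
  = 1.03467 / 3.13333 = 0.3302
  = 33.02%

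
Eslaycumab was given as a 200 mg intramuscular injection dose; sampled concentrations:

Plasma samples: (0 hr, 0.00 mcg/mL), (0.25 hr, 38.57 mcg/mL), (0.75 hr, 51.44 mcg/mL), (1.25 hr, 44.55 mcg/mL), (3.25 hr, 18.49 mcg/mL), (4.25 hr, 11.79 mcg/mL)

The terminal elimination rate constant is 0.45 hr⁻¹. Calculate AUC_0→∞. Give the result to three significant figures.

Trapezoidal AUC_0→4.25:
  [0→0.25]: (0.00+38.57)/2 × 0.25 = 4.82125
  [0.25→0.75]: (38.57+51.44)/2 × 0.5 = 22.5025
  [0.75→1.25]: (51.44+44.55)/2 × 0.5 = 23.9975
  [1.25→3.25]: (44.55+18.49)/2 × 2 = 63.04
  [3.25→4.25]: (18.49+11.79)/2 × 1 = 15.14
  Sum = 129.50125 mcg/mL·hr
Extrapolated tail: C_last / k_e = 11.79 / 0.45 = 26.200
AUC_0→∞ = 129.50125 + 26.200 = 155.70125 mcg/mL·hr

AUC = 156 mcg/mL·hr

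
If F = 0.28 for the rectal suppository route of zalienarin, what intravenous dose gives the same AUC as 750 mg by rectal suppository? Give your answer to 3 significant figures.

Systemic exposure from an extravascular dose = F × D_ev, so the equivalent IV dose is F × D_ev.
D_iv = F × D_ev = 0.28 × 750 = 210 mg

D_iv = 210 mg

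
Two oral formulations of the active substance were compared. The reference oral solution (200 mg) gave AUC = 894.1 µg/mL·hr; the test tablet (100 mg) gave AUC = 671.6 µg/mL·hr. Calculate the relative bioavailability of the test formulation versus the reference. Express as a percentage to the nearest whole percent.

F_rel = (AUC_test/D_test) / (AUC_ref/D_ref)
      = (671.6/100) / (894.1/200)
      = 6.716 / 4.4705 = 1.5023 = 150.23%

F_rel = 150%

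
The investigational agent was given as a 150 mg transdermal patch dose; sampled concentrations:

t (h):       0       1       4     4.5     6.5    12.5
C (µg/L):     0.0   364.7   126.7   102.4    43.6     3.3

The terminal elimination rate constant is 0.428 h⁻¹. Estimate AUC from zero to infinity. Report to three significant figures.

AUC = 1270 µg/L·h

Trapezoidal AUC_0→12.5:
  [0→1]: (0.0+364.7)/2 × 1 = 182.35
  [1→4]: (364.7+126.7)/2 × 3 = 737.1
  [4→4.5]: (126.7+102.4)/2 × 0.5 = 57.275
  [4.5→6.5]: (102.4+43.6)/2 × 2 = 146.0
  [6.5→12.5]: (43.6+3.3)/2 × 6 = 140.7
  Sum = 1263.425 µg/L·h
Extrapolated tail: C_last / k_e = 3.3 / 0.428 = 7.710
AUC_0→∞ = 1263.425 + 7.710 = 1271.135 µg/L·h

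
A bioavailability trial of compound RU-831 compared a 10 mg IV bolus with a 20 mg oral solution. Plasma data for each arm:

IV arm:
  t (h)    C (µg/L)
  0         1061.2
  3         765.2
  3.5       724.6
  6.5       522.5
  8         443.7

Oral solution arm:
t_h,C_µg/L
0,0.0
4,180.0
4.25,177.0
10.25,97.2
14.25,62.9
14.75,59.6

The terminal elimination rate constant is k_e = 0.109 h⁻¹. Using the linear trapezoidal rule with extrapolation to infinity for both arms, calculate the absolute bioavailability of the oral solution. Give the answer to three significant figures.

Trapezoidal AUC_0→8 (IV):
  [0→3]: (1061.2+765.2)/2 × 3 = 2739.6
  [3→3.5]: (765.2+724.6)/2 × 0.5 = 372.45
  [3.5→6.5]: (724.6+522.5)/2 × 3 = 1870.65
  [6.5→8]: (522.5+443.7)/2 × 1.5 = 724.65
  Sum = 5707.35 µg/L·h
IV tail: 443.7/0.109 = 4070.642; AUC_iv,0→∞ = 5707.35 + 4070.642 = 9777.992 µg/L·h
Trapezoidal AUC_0→14.75 (oral solution):
  [0→4]: (0.0+180.0)/2 × 4 = 360.0
  [4→4.25]: (180.0+177.0)/2 × 0.25 = 44.625
  [4.25→10.25]: (177.0+97.2)/2 × 6 = 822.6
  [10.25→14.25]: (97.2+62.9)/2 × 4 = 320.2
  [14.25→14.75]: (62.9+59.6)/2 × 0.5 = 30.625
  Sum = 1578.05 µg/L·h
oral solution tail: 59.6/0.109 = 546.789; AUC_ev,0→∞ = 1578.05 + 546.789 = 2124.839 µg/L·h
F = (AUC_ev/D_ev)/(AUC_iv/D_iv) = (2124.839/20)/(9777.992/10) = 106.24195/977.7992 = 0.1087

F = 0.109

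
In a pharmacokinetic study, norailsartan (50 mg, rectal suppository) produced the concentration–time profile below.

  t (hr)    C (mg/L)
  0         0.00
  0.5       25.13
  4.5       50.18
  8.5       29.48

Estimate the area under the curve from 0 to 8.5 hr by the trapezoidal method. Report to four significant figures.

AUC = 316.2 mg/L·hr

Trapezoidal AUC_0→8.5:
  [0→0.5]: (0.00+25.13)/2 × 0.5 = 6.2825
  [0.5→4.5]: (25.13+50.18)/2 × 4 = 150.62
  [4.5→8.5]: (50.18+29.48)/2 × 4 = 159.32
  Sum = 316.2225 mg/L·hr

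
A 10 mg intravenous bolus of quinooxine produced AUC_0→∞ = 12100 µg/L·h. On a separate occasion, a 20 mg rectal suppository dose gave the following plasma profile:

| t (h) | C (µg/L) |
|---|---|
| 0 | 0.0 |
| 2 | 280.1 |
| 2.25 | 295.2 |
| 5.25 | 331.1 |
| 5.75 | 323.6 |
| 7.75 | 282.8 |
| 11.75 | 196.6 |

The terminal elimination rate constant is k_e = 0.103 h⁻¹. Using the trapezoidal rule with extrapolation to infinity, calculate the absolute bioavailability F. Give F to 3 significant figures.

Trapezoidal AUC_0→11.75 (rectal suppository):
  [0→2]: (0.0+280.1)/2 × 2 = 280.1
  [2→2.25]: (280.1+295.2)/2 × 0.25 = 71.9125
  [2.25→5.25]: (295.2+331.1)/2 × 3 = 939.45
  [5.25→5.75]: (331.1+323.6)/2 × 0.5 = 163.675
  [5.75→7.75]: (323.6+282.8)/2 × 2 = 606.4
  [7.75→11.75]: (282.8+196.6)/2 × 4 = 958.8
  Sum = 3020.3375 µg/L·h
Tail: C_last/k_e = 196.6/0.103 = 1908.738
AUC_0→∞ (rectal suppository) = 3020.3375 + 1908.738 = 4929.0755 µg/L·h
F = (AUC_ev/D_ev)/(AUC_iv/D_iv) = (4929.0755/20)/(12100/10) = 246.454/1210 = 0.2037

F = 0.204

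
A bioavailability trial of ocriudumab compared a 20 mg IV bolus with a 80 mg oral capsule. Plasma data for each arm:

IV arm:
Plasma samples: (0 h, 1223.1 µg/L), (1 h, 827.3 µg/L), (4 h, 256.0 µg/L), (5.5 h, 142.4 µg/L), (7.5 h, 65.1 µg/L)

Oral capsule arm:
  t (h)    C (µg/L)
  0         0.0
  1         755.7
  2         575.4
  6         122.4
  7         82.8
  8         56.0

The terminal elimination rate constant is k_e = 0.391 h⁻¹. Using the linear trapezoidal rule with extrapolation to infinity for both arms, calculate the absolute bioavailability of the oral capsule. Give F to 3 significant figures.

Trapezoidal AUC_0→7.5 (IV):
  [0→1]: (1223.1+827.3)/2 × 1 = 1025.2
  [1→4]: (827.3+256.0)/2 × 3 = 1624.95
  [4→5.5]: (256.0+142.4)/2 × 1.5 = 298.8
  [5.5→7.5]: (142.4+65.1)/2 × 2 = 207.5
  Sum = 3156.45 µg/L·h
IV tail: 65.1/0.391 = 166.496; AUC_iv,0→∞ = 3156.45 + 166.496 = 3322.946 µg/L·h
Trapezoidal AUC_0→8 (oral capsule):
  [0→1]: (0.0+755.7)/2 × 1 = 377.85
  [1→2]: (755.7+575.4)/2 × 1 = 665.55
  [2→6]: (575.4+122.4)/2 × 4 = 1395.6
  [6→7]: (122.4+82.8)/2 × 1 = 102.6
  [7→8]: (82.8+56.0)/2 × 1 = 69.4
  Sum = 2611.0 µg/L·h
oral capsule tail: 56.0/0.391 = 143.223; AUC_ev,0→∞ = 2611.0 + 143.223 = 2754.223 µg/L·h
F = (AUC_ev/D_ev)/(AUC_iv/D_iv) = (2754.223/80)/(3322.946/20) = 34.4278/166.1473 = 0.2072

F = 0.207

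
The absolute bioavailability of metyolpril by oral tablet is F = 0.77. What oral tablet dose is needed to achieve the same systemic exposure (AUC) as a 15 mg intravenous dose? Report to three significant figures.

D_oral = 19.5 mg

For equal systemic exposure: F × D_ev = D_iv
D_ev = D_iv / F = 15 / 0.77 = 19.4805 mg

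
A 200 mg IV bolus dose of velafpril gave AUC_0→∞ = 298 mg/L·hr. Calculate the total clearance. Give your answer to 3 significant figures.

CL = 0.671 L/hr

CL = Dose_iv / AUC_0→∞
   = 200 / 298 = 0.671141 L/hr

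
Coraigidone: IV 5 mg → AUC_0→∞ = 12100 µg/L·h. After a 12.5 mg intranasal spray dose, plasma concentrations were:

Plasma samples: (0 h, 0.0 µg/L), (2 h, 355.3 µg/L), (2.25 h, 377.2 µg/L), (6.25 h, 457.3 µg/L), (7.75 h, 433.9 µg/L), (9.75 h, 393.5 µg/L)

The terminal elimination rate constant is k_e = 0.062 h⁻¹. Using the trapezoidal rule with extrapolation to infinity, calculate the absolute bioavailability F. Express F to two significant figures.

F = 0.33

Trapezoidal AUC_0→9.75 (intranasal spray):
  [0→2]: (0.0+355.3)/2 × 2 = 355.3
  [2→2.25]: (355.3+377.2)/2 × 0.25 = 91.5625
  [2.25→6.25]: (377.2+457.3)/2 × 4 = 1669.0
  [6.25→7.75]: (457.3+433.9)/2 × 1.5 = 668.4
  [7.75→9.75]: (433.9+393.5)/2 × 2 = 827.4
  Sum = 3611.6625 µg/L·h
Tail: C_last/k_e = 393.5/0.062 = 6346.774
AUC_0→∞ (intranasal spray) = 3611.6625 + 6346.774 = 9958.4365 µg/L·h
F = (AUC_ev/D_ev)/(AUC_iv/D_iv) = (9958.4365/12.5)/(12100/5) = 796.67492/2420 = 0.3292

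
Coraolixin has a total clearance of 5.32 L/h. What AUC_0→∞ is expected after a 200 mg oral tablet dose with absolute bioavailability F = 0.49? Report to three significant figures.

AUC_0→∞ = F × Dose / CL
        = 0.49 × 200 / 5.32 = 18.4211 mg/L·h

AUC = 18.4 mg/L·h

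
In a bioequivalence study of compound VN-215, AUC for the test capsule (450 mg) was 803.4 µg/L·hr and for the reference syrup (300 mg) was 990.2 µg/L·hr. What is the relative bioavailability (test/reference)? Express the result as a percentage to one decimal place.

F_rel = (AUC_test/D_test) / (AUC_ref/D_ref)
      = (803.4/450) / (990.2/300)
      = 1.78533 / 3.30067 = 0.5409 = 54.09%

F_rel = 54.1%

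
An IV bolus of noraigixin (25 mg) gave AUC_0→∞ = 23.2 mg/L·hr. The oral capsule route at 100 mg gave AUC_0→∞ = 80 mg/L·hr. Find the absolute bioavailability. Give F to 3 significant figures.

F = (AUC_ev / D_ev) / (AUC_iv / D_iv)
  = (80/100) / (23.2/25)
  = 0.8 / 0.928 = 0.8621

F = 0.862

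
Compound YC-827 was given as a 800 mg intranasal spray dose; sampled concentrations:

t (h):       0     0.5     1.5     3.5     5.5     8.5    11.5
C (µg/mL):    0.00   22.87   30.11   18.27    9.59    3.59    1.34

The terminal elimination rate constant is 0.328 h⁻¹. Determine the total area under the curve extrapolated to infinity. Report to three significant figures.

AUC = 140 µg/mL·h

Trapezoidal AUC_0→11.5:
  [0→0.5]: (0.00+22.87)/2 × 0.5 = 5.7175
  [0.5→1.5]: (22.87+30.11)/2 × 1 = 26.49
  [1.5→3.5]: (30.11+18.27)/2 × 2 = 48.38
  [3.5→5.5]: (18.27+9.59)/2 × 2 = 27.86
  [5.5→8.5]: (9.59+3.59)/2 × 3 = 19.77
  [8.5→11.5]: (3.59+1.34)/2 × 3 = 7.395
  Sum = 135.6125 µg/mL·h
Extrapolated tail: C_last / k_e = 1.34 / 0.328 = 4.085
AUC_0→∞ = 135.6125 + 4.085 = 139.6975 µg/mL·h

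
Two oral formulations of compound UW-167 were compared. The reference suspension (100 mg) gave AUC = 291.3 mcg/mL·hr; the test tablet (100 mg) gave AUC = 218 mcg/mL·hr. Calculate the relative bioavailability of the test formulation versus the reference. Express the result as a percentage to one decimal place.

F_rel = (AUC_test/D_test) / (AUC_ref/D_ref)
      = (218/100) / (291.3/100)
      = 2.18 / 2.913 = 0.7484 = 74.84%

F_rel = 74.8%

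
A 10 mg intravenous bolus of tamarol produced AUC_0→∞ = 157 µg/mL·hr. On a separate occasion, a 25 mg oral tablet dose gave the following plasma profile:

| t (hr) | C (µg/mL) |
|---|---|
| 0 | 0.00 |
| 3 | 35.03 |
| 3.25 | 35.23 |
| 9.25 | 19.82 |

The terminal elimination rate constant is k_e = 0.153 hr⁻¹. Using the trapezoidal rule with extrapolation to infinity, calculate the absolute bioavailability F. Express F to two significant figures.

F = 0.91

Trapezoidal AUC_0→9.25 (oral tablet):
  [0→3]: (0.00+35.03)/2 × 3 = 52.545
  [3→3.25]: (35.03+35.23)/2 × 0.25 = 8.7825
  [3.25→9.25]: (35.23+19.82)/2 × 6 = 165.15
  Sum = 226.4775 µg/mL·hr
Tail: C_last/k_e = 19.82/0.153 = 129.542
AUC_0→∞ (oral tablet) = 226.4775 + 129.542 = 356.0195 µg/mL·hr
F = (AUC_ev/D_ev)/(AUC_iv/D_iv) = (356.0195/25)/(157/10) = 14.24078/15.7 = 0.9071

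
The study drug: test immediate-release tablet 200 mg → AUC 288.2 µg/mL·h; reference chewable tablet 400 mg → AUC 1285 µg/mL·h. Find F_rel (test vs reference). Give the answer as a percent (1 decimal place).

F_rel = (AUC_test/D_test) / (AUC_ref/D_ref)
      = (288.2/200) / (1285/400)
      = 1.441 / 3.2125 = 0.4486 = 44.86%

F_rel = 44.9%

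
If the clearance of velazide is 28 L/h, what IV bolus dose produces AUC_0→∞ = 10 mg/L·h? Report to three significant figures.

Dose_iv = CL × AUC_0→∞
     = 28 × 10 = 280 mg

Dose = 280 mg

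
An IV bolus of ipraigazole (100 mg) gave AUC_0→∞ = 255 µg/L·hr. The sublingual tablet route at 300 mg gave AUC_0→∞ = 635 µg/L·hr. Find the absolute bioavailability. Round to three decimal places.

F = 0.830

F = (AUC_ev / D_ev) / (AUC_iv / D_iv)
  = (635/300) / (255/100)
  = 2.11667 / 2.55 = 0.8301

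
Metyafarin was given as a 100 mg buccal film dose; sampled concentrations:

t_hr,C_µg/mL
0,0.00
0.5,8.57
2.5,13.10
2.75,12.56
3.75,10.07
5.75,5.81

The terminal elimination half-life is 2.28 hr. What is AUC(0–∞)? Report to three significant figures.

Trapezoidal AUC_0→5.75:
  [0→0.5]: (0.00+8.57)/2 × 0.5 = 2.1425
  [0.5→2.5]: (8.57+13.10)/2 × 2 = 21.67
  [2.5→2.75]: (13.10+12.56)/2 × 0.25 = 3.2075
  [2.75→3.75]: (12.56+10.07)/2 × 1 = 11.315
  [3.75→5.75]: (10.07+5.81)/2 × 2 = 15.88
  Sum = 54.215 µg/mL·hr
k_e = ln2 / t½ = 0.693147 / 2.28 = 0.3040 hr^-1
Extrapolated tail: C_last / k_e = 5.81 / 0.304 = 19.112
AUC_0→∞ = 54.215 + 19.112 = 73.327 µg/mL·hr

AUC = 73.3 µg/mL·hr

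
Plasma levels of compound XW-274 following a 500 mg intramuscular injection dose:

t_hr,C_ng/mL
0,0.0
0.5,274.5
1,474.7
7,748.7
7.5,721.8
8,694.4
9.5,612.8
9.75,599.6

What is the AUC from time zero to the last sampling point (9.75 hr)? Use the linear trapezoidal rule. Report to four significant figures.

AUC = 5780 ng/mL·hr

Trapezoidal AUC_0→9.75:
  [0→0.5]: (0.0+274.5)/2 × 0.5 = 68.625
  [0.5→1]: (274.5+474.7)/2 × 0.5 = 187.3
  [1→7]: (474.7+748.7)/2 × 6 = 3670.2
  [7→7.5]: (748.7+721.8)/2 × 0.5 = 367.625
  [7.5→8]: (721.8+694.4)/2 × 0.5 = 354.05
  [8→9.5]: (694.4+612.8)/2 × 1.5 = 980.4
  [9.5→9.75]: (612.8+599.6)/2 × 0.25 = 151.55
  Sum = 5779.75 ng/mL·hr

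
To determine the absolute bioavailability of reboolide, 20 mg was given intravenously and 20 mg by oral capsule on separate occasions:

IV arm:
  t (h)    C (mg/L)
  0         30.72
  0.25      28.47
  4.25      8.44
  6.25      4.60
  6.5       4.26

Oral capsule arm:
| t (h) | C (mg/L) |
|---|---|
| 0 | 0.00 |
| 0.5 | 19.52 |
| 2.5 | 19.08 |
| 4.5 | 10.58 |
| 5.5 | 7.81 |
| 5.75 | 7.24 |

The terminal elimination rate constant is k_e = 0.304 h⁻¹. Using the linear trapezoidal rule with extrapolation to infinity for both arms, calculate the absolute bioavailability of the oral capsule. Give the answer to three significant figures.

Trapezoidal AUC_0→6.5 (IV):
  [0→0.25]: (30.72+28.47)/2 × 0.25 = 7.39875
  [0.25→4.25]: (28.47+8.44)/2 × 4 = 73.82
  [4.25→6.25]: (8.44+4.60)/2 × 2 = 13.04
  [6.25→6.5]: (4.60+4.26)/2 × 0.25 = 1.1075
  Sum = 95.36625 mg/L·h
IV tail: 4.26/0.304 = 14.013; AUC_iv,0→∞ = 95.36625 + 14.013 = 109.37925 mg/L·h
Trapezoidal AUC_0→5.75 (oral capsule):
  [0→0.5]: (0.00+19.52)/2 × 0.5 = 4.88
  [0.5→2.5]: (19.52+19.08)/2 × 2 = 38.6
  [2.5→4.5]: (19.08+10.58)/2 × 2 = 29.66
  [4.5→5.5]: (10.58+7.81)/2 × 1 = 9.195
  [5.5→5.75]: (7.81+7.24)/2 × 0.25 = 1.88125
  Sum = 84.21625 mg/L·h
oral capsule tail: 7.24/0.304 = 23.816; AUC_ev,0→∞ = 84.21625 + 23.816 = 108.03225 mg/L·h
F = (AUC_ev/D_ev)/(AUC_iv/D_iv) = (108.03225/20)/(109.37925/20) = 5.4016125/5.4689625 = 0.9877

F = 0.988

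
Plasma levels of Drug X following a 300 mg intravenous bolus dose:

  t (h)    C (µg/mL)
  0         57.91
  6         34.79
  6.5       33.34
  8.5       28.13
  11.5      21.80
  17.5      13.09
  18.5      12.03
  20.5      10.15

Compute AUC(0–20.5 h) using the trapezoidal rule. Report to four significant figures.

AUC = 570.9 µg/mL·h

Trapezoidal AUC_0→20.5:
  [0→6]: (57.91+34.79)/2 × 6 = 278.1
  [6→6.5]: (34.79+33.34)/2 × 0.5 = 17.0325
  [6.5→8.5]: (33.34+28.13)/2 × 2 = 61.47
  [8.5→11.5]: (28.13+21.80)/2 × 3 = 74.895
  [11.5→17.5]: (21.80+13.09)/2 × 6 = 104.67
  [17.5→18.5]: (13.09+12.03)/2 × 1 = 12.56
  [18.5→20.5]: (12.03+10.15)/2 × 2 = 22.18
  Sum = 570.9075 µg/mL·h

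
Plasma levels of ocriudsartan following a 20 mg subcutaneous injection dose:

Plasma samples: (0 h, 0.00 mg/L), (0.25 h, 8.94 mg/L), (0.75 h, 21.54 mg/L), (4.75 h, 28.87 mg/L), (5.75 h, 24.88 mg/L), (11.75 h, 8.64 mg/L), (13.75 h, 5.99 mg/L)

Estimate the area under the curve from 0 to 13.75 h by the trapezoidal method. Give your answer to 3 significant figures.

Trapezoidal AUC_0→13.75:
  [0→0.25]: (0.00+8.94)/2 × 0.25 = 1.1175
  [0.25→0.75]: (8.94+21.54)/2 × 0.5 = 7.62
  [0.75→4.75]: (21.54+28.87)/2 × 4 = 100.82
  [4.75→5.75]: (28.87+24.88)/2 × 1 = 26.875
  [5.75→11.75]: (24.88+8.64)/2 × 6 = 100.56
  [11.75→13.75]: (8.64+5.99)/2 × 2 = 14.63
  Sum = 251.6225 mg/L·h

AUC = 252 mg/L·h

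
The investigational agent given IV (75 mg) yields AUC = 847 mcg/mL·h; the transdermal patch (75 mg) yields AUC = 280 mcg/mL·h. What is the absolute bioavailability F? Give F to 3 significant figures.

F = (AUC_ev / D_ev) / (AUC_iv / D_iv)
  = (280/75) / (847/75)
  = 3.73333 / 11.2933 = 0.3306

F = 0.331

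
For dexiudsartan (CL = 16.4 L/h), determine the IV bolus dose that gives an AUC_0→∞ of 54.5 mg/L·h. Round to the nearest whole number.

Dose = 894 mg

Dose_iv = CL × AUC_0→∞
     = 16.4 × 54.5 = 893.8 mg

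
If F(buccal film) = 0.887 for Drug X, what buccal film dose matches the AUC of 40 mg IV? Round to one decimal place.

For equal systemic exposure: F × D_ev = D_iv
D_ev = D_iv / F = 40 / 0.887 = 45.0958 mg

D_buccal = 45.1 mg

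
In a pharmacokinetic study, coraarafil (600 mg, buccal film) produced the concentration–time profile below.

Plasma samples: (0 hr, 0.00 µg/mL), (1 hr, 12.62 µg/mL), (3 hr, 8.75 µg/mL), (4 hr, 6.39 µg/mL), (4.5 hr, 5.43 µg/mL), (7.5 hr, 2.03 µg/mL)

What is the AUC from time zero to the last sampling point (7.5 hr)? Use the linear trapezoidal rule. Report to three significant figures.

AUC = 49.4 µg/mL·hr

Trapezoidal AUC_0→7.5:
  [0→1]: (0.00+12.62)/2 × 1 = 6.31
  [1→3]: (12.62+8.75)/2 × 2 = 21.37
  [3→4]: (8.75+6.39)/2 × 1 = 7.57
  [4→4.5]: (6.39+5.43)/2 × 0.5 = 2.955
  [4.5→7.5]: (5.43+2.03)/2 × 3 = 11.19
  Sum = 49.395 µg/mL·hr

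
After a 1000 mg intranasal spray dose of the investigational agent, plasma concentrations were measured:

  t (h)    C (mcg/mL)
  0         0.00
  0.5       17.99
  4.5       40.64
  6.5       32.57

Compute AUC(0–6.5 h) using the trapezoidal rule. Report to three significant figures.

Trapezoidal AUC_0→6.5:
  [0→0.5]: (0.00+17.99)/2 × 0.5 = 4.4975
  [0.5→4.5]: (17.99+40.64)/2 × 4 = 117.26
  [4.5→6.5]: (40.64+32.57)/2 × 2 = 73.21
  Sum = 194.9675 mcg/mL·h

AUC = 195 mcg/mL·h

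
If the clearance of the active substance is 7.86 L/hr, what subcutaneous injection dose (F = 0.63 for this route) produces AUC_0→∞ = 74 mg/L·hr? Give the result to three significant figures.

Dose = CL × AUC_0→∞ / F
     = 7.86 × 74 / 0.63 = 923.238 mg

Dose = 923 mg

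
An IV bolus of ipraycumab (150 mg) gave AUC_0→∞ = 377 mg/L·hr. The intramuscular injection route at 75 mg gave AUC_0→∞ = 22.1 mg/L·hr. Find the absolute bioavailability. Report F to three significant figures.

F = 0.117

F = (AUC_ev / D_ev) / (AUC_iv / D_iv)
  = (22.1/75) / (377/150)
  = 0.294667 / 2.51333 = 0.1172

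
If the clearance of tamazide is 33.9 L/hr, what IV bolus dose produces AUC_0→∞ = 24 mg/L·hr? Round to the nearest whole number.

Dose = 814 mg

Dose_iv = CL × AUC_0→∞
     = 33.9 × 24 = 813.6 mg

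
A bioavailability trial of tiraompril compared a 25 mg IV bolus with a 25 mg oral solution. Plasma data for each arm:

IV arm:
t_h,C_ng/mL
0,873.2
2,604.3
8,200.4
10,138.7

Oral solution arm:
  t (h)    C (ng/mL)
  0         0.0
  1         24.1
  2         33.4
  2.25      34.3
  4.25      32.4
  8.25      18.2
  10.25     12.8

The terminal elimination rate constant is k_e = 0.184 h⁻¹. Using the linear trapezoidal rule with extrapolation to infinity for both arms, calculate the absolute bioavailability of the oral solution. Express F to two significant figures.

Trapezoidal AUC_0→10 (IV):
  [0→2]: (873.2+604.3)/2 × 2 = 1477.5
  [2→8]: (604.3+200.4)/2 × 6 = 2414.1
  [8→10]: (200.4+138.7)/2 × 2 = 339.1
  Sum = 4230.7 ng/mL·h
IV tail: 138.7/0.184 = 753.804; AUC_iv,0→∞ = 4230.7 + 753.804 = 4984.504 ng/mL·h
Trapezoidal AUC_0→10.25 (oral solution):
  [0→1]: (0.0+24.1)/2 × 1 = 12.05
  [1→2]: (24.1+33.4)/2 × 1 = 28.75
  [2→2.25]: (33.4+34.3)/2 × 0.25 = 8.4625
  [2.25→4.25]: (34.3+32.4)/2 × 2 = 66.7
  [4.25→8.25]: (32.4+18.2)/2 × 4 = 101.2
  [8.25→10.25]: (18.2+12.8)/2 × 2 = 31.0
  Sum = 248.1625 ng/mL·h
oral solution tail: 12.8/0.184 = 69.565; AUC_ev,0→∞ = 248.1625 + 69.565 = 317.7275 ng/mL·h
F = (AUC_ev/D_ev)/(AUC_iv/D_iv) = (317.7275/25)/(4984.504/25) = 12.7091/199.38016 = 0.0637

F = 0.064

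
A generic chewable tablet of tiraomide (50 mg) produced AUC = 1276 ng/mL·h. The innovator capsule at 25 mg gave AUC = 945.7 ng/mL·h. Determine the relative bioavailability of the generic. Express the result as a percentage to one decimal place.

F_rel = 67.5%

F_rel = (AUC_test/D_test) / (AUC_ref/D_ref)
      = (1276/50) / (945.7/25)
      = 25.52 / 37.828 = 0.6746 = 67.46%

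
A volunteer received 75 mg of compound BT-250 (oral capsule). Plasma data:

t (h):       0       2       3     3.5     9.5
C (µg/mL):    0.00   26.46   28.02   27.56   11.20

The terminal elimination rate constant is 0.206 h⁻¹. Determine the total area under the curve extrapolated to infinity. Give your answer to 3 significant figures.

AUC = 238 µg/mL·h

Trapezoidal AUC_0→9.5:
  [0→2]: (0.00+26.46)/2 × 2 = 26.46
  [2→3]: (26.46+28.02)/2 × 1 = 27.24
  [3→3.5]: (28.02+27.56)/2 × 0.5 = 13.895
  [3.5→9.5]: (27.56+11.20)/2 × 6 = 116.28
  Sum = 183.875 µg/mL·h
Extrapolated tail: C_last / k_e = 11.20 / 0.206 = 54.369
AUC_0→∞ = 183.875 + 54.369 = 238.244 µg/mL·h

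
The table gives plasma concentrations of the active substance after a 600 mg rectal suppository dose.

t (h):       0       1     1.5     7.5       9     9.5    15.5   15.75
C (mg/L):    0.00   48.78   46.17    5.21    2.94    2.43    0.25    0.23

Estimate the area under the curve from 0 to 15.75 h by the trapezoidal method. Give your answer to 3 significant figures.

AUC = 218 mg/L·h

Trapezoidal AUC_0→15.75:
  [0→1]: (0.00+48.78)/2 × 1 = 24.39
  [1→1.5]: (48.78+46.17)/2 × 0.5 = 23.7375
  [1.5→7.5]: (46.17+5.21)/2 × 6 = 154.14
  [7.5→9]: (5.21+2.94)/2 × 1.5 = 6.1125
  [9→9.5]: (2.94+2.43)/2 × 0.5 = 1.3425
  [9.5→15.5]: (2.43+0.25)/2 × 6 = 8.04
  [15.5→15.75]: (0.25+0.23)/2 × 0.25 = 0.06
  Sum = 217.8225 mg/L·h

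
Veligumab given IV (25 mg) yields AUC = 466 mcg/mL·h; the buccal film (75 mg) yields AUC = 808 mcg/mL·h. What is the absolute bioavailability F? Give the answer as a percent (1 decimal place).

F = (AUC_ev / D_ev) / (AUC_iv / D_iv)
  = (808/75) / (466/25)
  = 10.7733 / 18.64 = 0.5780
  = 57.80%

F = 57.8%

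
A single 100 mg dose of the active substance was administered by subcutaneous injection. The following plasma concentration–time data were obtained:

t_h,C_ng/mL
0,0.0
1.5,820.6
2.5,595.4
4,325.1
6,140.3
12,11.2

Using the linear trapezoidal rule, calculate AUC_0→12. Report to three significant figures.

Trapezoidal AUC_0→12:
  [0→1.5]: (0.0+820.6)/2 × 1.5 = 615.45
  [1.5→2.5]: (820.6+595.4)/2 × 1 = 708.0
  [2.5→4]: (595.4+325.1)/2 × 1.5 = 690.375
  [4→6]: (325.1+140.3)/2 × 2 = 465.4
  [6→12]: (140.3+11.2)/2 × 6 = 454.5
  Sum = 2933.725 ng/mL·h

AUC = 2930 ng/mL·h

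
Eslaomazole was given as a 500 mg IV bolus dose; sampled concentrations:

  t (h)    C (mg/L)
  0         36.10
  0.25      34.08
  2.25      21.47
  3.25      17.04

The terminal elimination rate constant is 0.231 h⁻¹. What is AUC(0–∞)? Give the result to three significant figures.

AUC = 157 mg/L·h

Trapezoidal AUC_0→3.25:
  [0→0.25]: (36.10+34.08)/2 × 0.25 = 8.7725
  [0.25→2.25]: (34.08+21.47)/2 × 2 = 55.55
  [2.25→3.25]: (21.47+17.04)/2 × 1 = 19.255
  Sum = 83.5775 mg/L·h
Extrapolated tail: C_last / k_e = 17.04 / 0.231 = 73.766
AUC_0→∞ = 83.5775 + 73.766 = 157.3435 mg/L·h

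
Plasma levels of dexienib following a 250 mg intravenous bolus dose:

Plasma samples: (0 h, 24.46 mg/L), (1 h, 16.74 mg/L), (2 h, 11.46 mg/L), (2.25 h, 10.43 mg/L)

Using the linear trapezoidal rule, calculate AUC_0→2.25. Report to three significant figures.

AUC = 37.4 mg/L·h

Trapezoidal AUC_0→2.25:
  [0→1]: (24.46+16.74)/2 × 1 = 20.6
  [1→2]: (16.74+11.46)/2 × 1 = 14.1
  [2→2.25]: (11.46+10.43)/2 × 0.25 = 2.73625
  Sum = 37.43625 mg/L·h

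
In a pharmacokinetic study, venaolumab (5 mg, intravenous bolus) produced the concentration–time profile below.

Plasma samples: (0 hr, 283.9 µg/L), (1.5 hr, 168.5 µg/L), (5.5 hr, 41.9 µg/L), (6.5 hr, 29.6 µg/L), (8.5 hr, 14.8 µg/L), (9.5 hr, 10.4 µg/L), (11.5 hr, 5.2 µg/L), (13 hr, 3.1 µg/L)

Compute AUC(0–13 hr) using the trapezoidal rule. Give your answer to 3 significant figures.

AUC = 875 µg/L·hr

Trapezoidal AUC_0→13:
  [0→1.5]: (283.9+168.5)/2 × 1.5 = 339.3
  [1.5→5.5]: (168.5+41.9)/2 × 4 = 420.8
  [5.5→6.5]: (41.9+29.6)/2 × 1 = 35.75
  [6.5→8.5]: (29.6+14.8)/2 × 2 = 44.4
  [8.5→9.5]: (14.8+10.4)/2 × 1 = 12.6
  [9.5→11.5]: (10.4+5.2)/2 × 2 = 15.6
  [11.5→13]: (5.2+3.1)/2 × 1.5 = 6.225
  Sum = 874.675 µg/L·hr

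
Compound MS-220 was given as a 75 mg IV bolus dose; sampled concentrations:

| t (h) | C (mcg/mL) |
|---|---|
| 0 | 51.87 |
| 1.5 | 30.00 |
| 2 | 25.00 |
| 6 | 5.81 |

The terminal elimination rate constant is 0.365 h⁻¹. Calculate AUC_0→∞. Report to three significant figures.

Trapezoidal AUC_0→6:
  [0→1.5]: (51.87+30.00)/2 × 1.5 = 61.4025
  [1.5→2]: (30.00+25.00)/2 × 0.5 = 13.75
  [2→6]: (25.00+5.81)/2 × 4 = 61.62
  Sum = 136.7725 mcg/mL·h
Extrapolated tail: C_last / k_e = 5.81 / 0.365 = 15.918
AUC_0→∞ = 136.7725 + 15.918 = 152.6905 mcg/mL·h

AUC = 153 mcg/mL·h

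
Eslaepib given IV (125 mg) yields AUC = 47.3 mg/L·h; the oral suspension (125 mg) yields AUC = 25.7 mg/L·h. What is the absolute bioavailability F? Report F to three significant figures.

F = (AUC_ev / D_ev) / (AUC_iv / D_iv)
  = (25.7/125) / (47.3/125)
  = 0.2056 / 0.3784 = 0.5433

F = 0.543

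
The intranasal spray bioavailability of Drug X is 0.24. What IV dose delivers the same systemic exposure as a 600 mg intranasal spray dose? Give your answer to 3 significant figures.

D_iv = 144 mg

Systemic exposure from an extravascular dose = F × D_ev, so the equivalent IV dose is F × D_ev.
D_iv = F × D_ev = 0.24 × 600 = 144 mg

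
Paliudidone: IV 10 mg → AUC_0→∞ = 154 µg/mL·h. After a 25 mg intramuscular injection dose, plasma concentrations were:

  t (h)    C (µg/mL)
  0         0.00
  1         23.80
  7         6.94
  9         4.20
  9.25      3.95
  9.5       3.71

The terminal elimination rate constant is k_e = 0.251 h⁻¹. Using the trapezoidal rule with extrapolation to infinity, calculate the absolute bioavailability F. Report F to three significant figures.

F = 0.343

Trapezoidal AUC_0→9.5 (intramuscular injection):
  [0→1]: (0.00+23.80)/2 × 1 = 11.9
  [1→7]: (23.80+6.94)/2 × 6 = 92.22
  [7→9]: (6.94+4.20)/2 × 2 = 11.14
  [9→9.25]: (4.20+3.95)/2 × 0.25 = 1.01875
  [9.25→9.5]: (3.95+3.71)/2 × 0.25 = 0.9575
  Sum = 117.23625 µg/mL·h
Tail: C_last/k_e = 3.71/0.251 = 14.781
AUC_0→∞ (intramuscular injection) = 117.23625 + 14.781 = 132.01725 µg/mL·h
F = (AUC_ev/D_ev)/(AUC_iv/D_iv) = (132.01725/25)/(154/10) = 5.28069/15.4 = 0.3429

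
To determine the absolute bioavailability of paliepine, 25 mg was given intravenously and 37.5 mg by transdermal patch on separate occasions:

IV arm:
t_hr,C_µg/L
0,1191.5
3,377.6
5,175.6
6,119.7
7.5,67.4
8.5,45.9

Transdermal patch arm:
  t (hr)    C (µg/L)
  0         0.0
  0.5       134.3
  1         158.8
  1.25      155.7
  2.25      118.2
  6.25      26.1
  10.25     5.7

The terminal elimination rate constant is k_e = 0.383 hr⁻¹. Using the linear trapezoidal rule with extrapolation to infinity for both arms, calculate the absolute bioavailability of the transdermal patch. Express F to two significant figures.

Trapezoidal AUC_0→8.5 (IV):
  [0→3]: (1191.5+377.6)/2 × 3 = 2353.65
  [3→5]: (377.6+175.6)/2 × 2 = 553.2
  [5→6]: (175.6+119.7)/2 × 1 = 147.65
  [6→7.5]: (119.7+67.4)/2 × 1.5 = 140.325
  [7.5→8.5]: (67.4+45.9)/2 × 1 = 56.65
  Sum = 3251.475 µg/L·hr
IV tail: 45.9/0.383 = 119.843; AUC_iv,0→∞ = 3251.475 + 119.843 = 3371.318 µg/L·hr
Trapezoidal AUC_0→10.25 (transdermal patch):
  [0→0.5]: (0.0+134.3)/2 × 0.5 = 33.575
  [0.5→1]: (134.3+158.8)/2 × 0.5 = 73.275
  [1→1.25]: (158.8+155.7)/2 × 0.25 = 39.3125
  [1.25→2.25]: (155.7+118.2)/2 × 1 = 136.95
  [2.25→6.25]: (118.2+26.1)/2 × 4 = 288.6
  [6.25→10.25]: (26.1+5.7)/2 × 4 = 63.6
  Sum = 635.3125 µg/L·hr
transdermal patch tail: 5.7/0.383 = 14.883; AUC_ev,0→∞ = 635.3125 + 14.883 = 650.1955 µg/L·hr
F = (AUC_ev/D_ev)/(AUC_iv/D_iv) = (650.1955/37.5)/(3371.318/25) = 17.3385/134.85272 = 0.1286

F = 0.13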